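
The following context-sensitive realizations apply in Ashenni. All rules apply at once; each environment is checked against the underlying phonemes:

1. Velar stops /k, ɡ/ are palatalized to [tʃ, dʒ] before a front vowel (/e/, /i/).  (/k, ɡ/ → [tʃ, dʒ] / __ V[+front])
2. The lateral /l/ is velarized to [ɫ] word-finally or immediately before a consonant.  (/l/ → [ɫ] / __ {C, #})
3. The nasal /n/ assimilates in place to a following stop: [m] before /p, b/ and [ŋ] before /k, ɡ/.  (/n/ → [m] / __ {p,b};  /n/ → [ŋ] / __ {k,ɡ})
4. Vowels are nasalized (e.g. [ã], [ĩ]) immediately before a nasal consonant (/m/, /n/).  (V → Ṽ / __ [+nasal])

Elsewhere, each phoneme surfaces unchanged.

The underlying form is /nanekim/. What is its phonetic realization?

[nãnetʃĩm]

/n/ (word-initial): rule 3 targets it, but not before a labial or velar stop → unchanged [n].
/a/ meets the environment for rule 4 (before a nasal consonant) → [ã].
/n/ (between /a/ and /e/) is in the target of rule 3 but the environment (before a labial or velar stop) is not met → [n].
/e/ — between /n/ and /k/; rule 4 does not apply here → [e].
/k/ — between /e/ and /i/, before a front vowel — surfaces as [tʃ] (rule 1).
/i/ meets the environment for rule 4 (before a nasal consonant) → [ĩ].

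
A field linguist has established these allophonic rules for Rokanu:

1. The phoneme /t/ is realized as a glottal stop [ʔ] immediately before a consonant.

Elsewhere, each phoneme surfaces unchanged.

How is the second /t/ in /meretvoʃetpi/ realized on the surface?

[ʔ]

/t/ meets the environment for rule 1 (immediately before a consonant) → [ʔ].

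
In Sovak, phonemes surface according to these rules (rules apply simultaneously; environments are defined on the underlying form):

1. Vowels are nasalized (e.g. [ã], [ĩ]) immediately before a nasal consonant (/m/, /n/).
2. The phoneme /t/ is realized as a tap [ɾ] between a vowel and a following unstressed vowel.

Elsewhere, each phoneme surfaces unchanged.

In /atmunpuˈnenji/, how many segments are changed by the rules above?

Segments that undergo a rule: /u/ → [ũ] (rule 1); /u/ → [ũ] (rule 1); /e/ → [ẽ] (rule 1).
All other segments surface unchanged.

3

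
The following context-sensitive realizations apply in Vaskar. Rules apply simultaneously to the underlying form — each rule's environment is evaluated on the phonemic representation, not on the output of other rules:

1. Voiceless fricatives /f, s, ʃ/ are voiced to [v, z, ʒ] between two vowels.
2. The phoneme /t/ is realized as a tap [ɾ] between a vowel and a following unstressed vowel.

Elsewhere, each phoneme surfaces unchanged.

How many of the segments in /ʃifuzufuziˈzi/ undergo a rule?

2

Segments that undergo a rule: /f/ → [v] (rule 1); /f/ → [v] (rule 1).
All other segments surface unchanged.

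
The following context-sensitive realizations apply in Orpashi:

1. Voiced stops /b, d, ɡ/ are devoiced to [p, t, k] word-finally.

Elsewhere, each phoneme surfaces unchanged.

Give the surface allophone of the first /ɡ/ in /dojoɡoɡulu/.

/ɡ/ — between /o/ and /o/; rule 1 does not apply here → [ɡ].

[ɡ]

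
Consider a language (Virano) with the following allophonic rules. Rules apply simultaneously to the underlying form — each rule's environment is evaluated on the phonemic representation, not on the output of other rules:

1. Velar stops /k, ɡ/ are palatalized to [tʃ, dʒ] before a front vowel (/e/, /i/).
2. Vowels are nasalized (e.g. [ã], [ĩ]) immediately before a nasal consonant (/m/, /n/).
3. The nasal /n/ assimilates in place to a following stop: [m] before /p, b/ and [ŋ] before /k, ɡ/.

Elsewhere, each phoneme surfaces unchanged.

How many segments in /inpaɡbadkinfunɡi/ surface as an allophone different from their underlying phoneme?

7

Segments that undergo a rule: /i/ → [ĩ] (rule 2); /n/ → [m] (rule 3); /k/ → [tʃ] (rule 1); /i/ → [ĩ] (rule 2); /u/ → [ũ] (rule 2); /n/ → [ŋ] (rule 3); /ɡ/ → [dʒ] (rule 1).
All other segments surface unchanged.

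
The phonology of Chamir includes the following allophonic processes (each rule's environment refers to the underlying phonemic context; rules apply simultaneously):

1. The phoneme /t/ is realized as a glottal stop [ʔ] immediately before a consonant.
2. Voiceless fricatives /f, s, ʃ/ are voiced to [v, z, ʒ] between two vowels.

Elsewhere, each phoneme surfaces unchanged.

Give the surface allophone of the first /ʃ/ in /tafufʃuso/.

[ʃ]

/ʃ/ — between /f/ and /u/; rule 2 does not apply here → [ʃ].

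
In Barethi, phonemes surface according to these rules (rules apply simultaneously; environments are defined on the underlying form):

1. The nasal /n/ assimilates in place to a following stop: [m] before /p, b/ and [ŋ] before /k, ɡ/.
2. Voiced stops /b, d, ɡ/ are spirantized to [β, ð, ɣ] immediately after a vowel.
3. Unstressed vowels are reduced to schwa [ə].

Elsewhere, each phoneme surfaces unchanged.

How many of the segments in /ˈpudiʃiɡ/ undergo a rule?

Segments that undergo a rule: /d/ → [ð] (rule 2); /i/ → [ə] (rule 3); /i/ → [ə] (rule 3); /ɡ/ → [ɣ] (rule 2).
All other segments surface unchanged.

4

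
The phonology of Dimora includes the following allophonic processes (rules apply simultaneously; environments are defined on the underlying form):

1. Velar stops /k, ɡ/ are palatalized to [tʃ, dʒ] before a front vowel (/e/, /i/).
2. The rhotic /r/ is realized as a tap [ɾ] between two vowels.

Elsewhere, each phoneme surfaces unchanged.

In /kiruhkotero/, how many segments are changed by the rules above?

3

Segments that undergo a rule: /k/ → [tʃ] (rule 1); /r/ → [ɾ] (rule 2); /r/ → [ɾ] (rule 2).
All other segments surface unchanged.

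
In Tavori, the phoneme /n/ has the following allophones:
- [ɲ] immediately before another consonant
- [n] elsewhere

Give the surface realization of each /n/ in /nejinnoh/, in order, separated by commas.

[n], [ɲ], [n]

Occurrence 1 (position 1): no conditioning environment matches → elsewhere allophone [n].
Occurrence 2 (position 5): immediately before another consonant → [ɲ].
Occurrence 3 (position 6): no conditioning environment matches → elsewhere allophone [n].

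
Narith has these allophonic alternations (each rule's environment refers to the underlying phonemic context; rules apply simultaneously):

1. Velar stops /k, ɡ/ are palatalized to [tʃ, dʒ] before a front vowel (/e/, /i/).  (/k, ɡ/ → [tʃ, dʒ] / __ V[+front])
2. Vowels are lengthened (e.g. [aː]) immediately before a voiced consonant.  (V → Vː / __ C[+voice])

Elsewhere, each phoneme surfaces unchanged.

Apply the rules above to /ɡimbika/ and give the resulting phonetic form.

[dʒiːmbika]

/ɡ/ — word-initial, before a front vowel — surfaces as [dʒ] (rule 1).
/i/ meets the environment for rule 2 (before a voiced consonant) → [iː].
/m/ (between /i/ and /b/): no rule targets it → [m].
/b/ — not in any rule's target class → [b].
/i/ (between /b/ and /k/) is in the target of rule 2 but the environment (before a voiced consonant) is not met → [i].
/k/ (between /i/ and /a/): rule 1 targets it, but not before a front vowel → unchanged [k].
/a/ (word-final): rule 2 targets it, but not before a voiced consonant → unchanged [a].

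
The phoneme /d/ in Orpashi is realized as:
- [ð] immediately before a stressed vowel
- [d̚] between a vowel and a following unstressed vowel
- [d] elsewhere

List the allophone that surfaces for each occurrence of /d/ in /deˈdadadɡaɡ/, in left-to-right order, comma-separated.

Occurrence 1 (position 1): no conditioning environment matches → elsewhere allophone [d].
Occurrence 2 (position 3): immediately before a stressed vowel → [ð].
Occurrence 3 (position 5): between a vowel and a following unstressed vowel → [d̚].
Occurrence 4 (position 7): no conditioning environment matches → elsewhere allophone [d].

[d], [ð], [d̚], [d]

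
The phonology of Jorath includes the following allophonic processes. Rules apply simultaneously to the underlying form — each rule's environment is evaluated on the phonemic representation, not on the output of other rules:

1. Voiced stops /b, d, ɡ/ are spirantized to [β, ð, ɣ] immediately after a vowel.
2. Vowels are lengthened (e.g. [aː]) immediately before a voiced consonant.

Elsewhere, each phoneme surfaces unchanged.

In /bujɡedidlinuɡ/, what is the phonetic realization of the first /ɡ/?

/ɡ/ (between /j/ and /e/): rule 1 targets it, but not immediately after a vowel → unchanged [ɡ].

[ɡ]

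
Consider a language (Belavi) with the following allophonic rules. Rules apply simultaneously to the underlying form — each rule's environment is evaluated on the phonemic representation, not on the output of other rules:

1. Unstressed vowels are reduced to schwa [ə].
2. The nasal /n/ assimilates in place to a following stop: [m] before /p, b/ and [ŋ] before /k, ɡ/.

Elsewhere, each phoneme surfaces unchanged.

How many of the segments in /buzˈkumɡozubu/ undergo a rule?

Segments that undergo a rule: /u/ → [ə] (rule 1); /o/ → [ə] (rule 1); /u/ → [ə] (rule 1); /u/ → [ə] (rule 1).
All other segments surface unchanged.

4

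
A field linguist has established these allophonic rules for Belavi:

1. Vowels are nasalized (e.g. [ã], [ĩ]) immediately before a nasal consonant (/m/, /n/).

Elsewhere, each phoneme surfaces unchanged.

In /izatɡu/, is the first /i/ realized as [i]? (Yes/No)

/i/ (word-initial): rule 1 targets it, but not before a nasal consonant → unchanged [i].
The actual realization is [i], which matches [i].

Yes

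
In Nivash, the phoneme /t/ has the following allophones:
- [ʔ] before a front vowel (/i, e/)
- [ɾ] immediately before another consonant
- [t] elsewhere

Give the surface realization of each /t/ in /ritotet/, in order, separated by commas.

[t], [ʔ], [t]

Occurrence 1 (position 3): no conditioning environment matches → elsewhere allophone [t].
Occurrence 2 (position 5): before a front vowel (/i, e/) → [ʔ].
Occurrence 3 (position 7): no conditioning environment matches → elsewhere allophone [t].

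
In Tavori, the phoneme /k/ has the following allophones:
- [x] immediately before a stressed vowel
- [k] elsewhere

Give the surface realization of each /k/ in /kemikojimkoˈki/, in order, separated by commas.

[k], [k], [k], [x]

Occurrence 1 (position 1): no conditioning environment matches → elsewhere allophone [k].
Occurrence 2 (position 5): no conditioning environment matches → elsewhere allophone [k].
Occurrence 3 (position 10): no conditioning environment matches → elsewhere allophone [k].
Occurrence 4 (position 12): immediately before a stressed vowel → [x].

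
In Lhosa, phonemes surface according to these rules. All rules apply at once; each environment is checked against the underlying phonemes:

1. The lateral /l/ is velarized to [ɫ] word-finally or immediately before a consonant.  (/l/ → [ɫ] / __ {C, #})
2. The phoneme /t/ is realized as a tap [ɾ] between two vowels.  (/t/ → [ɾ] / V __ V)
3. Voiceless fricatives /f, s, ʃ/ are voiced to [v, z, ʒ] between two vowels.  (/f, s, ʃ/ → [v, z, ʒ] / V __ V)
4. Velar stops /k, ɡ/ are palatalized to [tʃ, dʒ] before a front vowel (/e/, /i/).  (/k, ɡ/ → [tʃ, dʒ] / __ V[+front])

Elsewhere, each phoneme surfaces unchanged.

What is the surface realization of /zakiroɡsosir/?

/z/ (word-initial) is unaffected → [z].
/a/ stays [a].
/k/ (between /a/ and /i/): before a front vowel, so rule 4 applies → [tʃ].
/i/ (between /k/ and /r/): no rule targets it → [i].
/r/ stays [r].
/o/ (between /r/ and /ɡ/) is unaffected → [o].
/ɡ/ (between /o/ and /s/) is in the target of rule 4 but the environment (before a front vowel) is not met → [ɡ].
/s/ (between /ɡ/ and /o/) fails the environment for rule 3, so it stays [s].
/o/ (between /s/ and /s/) is unaffected → [o].
/s/ (between /o/ and /i/) occurs between two vowels → [z] by rule 3.
/i/ — not in any rule's target class → [i].
/r/ stays [r].

[zatʃiroɡsozir]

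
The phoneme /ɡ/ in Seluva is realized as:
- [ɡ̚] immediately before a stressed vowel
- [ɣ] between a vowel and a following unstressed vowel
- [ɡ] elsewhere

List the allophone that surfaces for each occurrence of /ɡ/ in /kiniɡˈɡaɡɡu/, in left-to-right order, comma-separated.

[ɡ], [ɡ̚], [ɡ], [ɡ]

Occurrence 1 (position 5): no conditioning environment matches → elsewhere allophone [ɡ].
Occurrence 2 (position 6): immediately before a stressed vowel → [ɡ̚].
Occurrence 3 (position 8): no conditioning environment matches → elsewhere allophone [ɡ].
Occurrence 4 (position 9): no conditioning environment matches → elsewhere allophone [ɡ].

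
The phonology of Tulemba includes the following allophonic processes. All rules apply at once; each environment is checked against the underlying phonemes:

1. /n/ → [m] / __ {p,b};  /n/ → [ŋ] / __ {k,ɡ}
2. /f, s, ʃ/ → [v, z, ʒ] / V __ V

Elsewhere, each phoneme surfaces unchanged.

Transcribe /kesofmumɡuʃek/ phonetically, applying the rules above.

[kezofmumɡuʒek]

/k/ — not in any rule's target class → [k].
/e/ (between /k/ and /s/): no rule targets it → [e].
/s/ (between /e/ and /o/) occurs between two vowels → [z] by rule 2.
/o/ (between /s/ and /f/): no rule targets it → [o].
/f/ (between /o/ and /m/): rule 2 targets it, but not between two vowels → unchanged [f].
/m/ (between /f/ and /u/) is unaffected → [m].
/u/ (between /m/ and /m/) is unaffected → [u].
/m/ (between /u/ and /ɡ/) is unaffected → [m].
/ɡ/ (between /m/ and /u/) is unaffected → [ɡ].
/u/ (between /ɡ/ and /ʃ/) is unaffected → [u].
/ʃ/ meets the environment for rule 2 (between two vowels) → [ʒ].
/e/ (between /ʃ/ and /k/): no rule targets it → [e].
/k/ (word-final) is unaffected → [k].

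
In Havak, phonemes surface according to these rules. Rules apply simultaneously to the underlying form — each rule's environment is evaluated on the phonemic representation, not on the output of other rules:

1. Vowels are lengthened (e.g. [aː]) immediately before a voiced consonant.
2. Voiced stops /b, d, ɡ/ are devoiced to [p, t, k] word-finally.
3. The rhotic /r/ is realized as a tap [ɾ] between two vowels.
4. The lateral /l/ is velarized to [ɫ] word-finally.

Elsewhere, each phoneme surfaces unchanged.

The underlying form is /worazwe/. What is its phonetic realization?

[woːɾaːzwe]

Rule 1 applies to /o/ (between /w/ and /r/: before a voiced consonant) → [oː].
/r/ meets the environment for rule 3 (between two vowels) → [ɾ].
Rule 1 applies to /a/ (between /r/ and /z/: before a voiced consonant) → [aː].
/e/ (word-final): rule 1 targets it, but not before a voiced consonant → unchanged [e].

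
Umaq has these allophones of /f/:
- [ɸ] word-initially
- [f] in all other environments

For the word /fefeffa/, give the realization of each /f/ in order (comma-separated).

[ɸ], [f], [f], [f]

Occurrence 1 (position 1): word-initially → [ɸ].
Occurrence 2 (position 3): no conditioning environment matches → elsewhere allophone [f].
Occurrence 3 (position 5): no conditioning environment matches → elsewhere allophone [f].
Occurrence 4 (position 6): no conditioning environment matches → elsewhere allophone [f].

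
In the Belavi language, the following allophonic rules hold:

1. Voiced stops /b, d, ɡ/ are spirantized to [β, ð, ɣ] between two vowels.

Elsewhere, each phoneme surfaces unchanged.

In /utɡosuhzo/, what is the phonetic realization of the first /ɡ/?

/ɡ/ (between /t/ and /o/): rule 1 targets it, but not between two vowels → unchanged [ɡ].

[ɡ]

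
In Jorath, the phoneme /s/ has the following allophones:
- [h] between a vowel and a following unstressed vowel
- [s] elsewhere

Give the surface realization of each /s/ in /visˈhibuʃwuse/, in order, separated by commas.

Occurrence 1 (position 3): no conditioning environment matches → elsewhere allophone [s].
Occurrence 2 (position 11): between a vowel and a following unstressed vowel → [h].

[s], [h]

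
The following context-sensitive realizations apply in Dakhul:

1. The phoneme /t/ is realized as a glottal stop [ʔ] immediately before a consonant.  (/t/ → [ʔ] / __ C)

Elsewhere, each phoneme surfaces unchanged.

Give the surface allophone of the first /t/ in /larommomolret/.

[t]

/t/ (word-final) fails the environment for rule 1, so it stays [t].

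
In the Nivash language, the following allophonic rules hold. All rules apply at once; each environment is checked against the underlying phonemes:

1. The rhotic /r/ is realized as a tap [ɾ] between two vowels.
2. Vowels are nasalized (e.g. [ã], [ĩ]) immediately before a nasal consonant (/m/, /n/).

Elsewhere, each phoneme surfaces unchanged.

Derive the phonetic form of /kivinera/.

[kivĩneɾa]

/i/ (between /k/ and /v/): rule 2 targets it, but not before a nasal consonant → unchanged [i].
Rule 2 applies to /i/ (between /v/ and /n/: before a nasal consonant) → [ĩ].
/e/ (between /n/ and /r/): rule 2 targets it, but not before a nasal consonant → unchanged [e].
/r/ — between /e/ and /a/, between two vowels — surfaces as [ɾ] (rule 1).
/a/ (word-final) fails the environment for rule 2, so it stays [a].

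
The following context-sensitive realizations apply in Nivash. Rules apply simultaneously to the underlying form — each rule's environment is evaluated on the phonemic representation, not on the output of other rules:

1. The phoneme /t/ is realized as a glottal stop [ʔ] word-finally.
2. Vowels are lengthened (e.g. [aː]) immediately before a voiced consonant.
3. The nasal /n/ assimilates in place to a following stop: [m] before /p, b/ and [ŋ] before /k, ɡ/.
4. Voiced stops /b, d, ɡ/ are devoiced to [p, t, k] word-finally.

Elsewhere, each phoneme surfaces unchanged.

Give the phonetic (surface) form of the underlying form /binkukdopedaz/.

[biːŋkukdopeːdaːz]

/b/ — word-initial; rule 4 does not apply here → [b].
/i/ meets the environment for rule 2 (before a voiced consonant) → [iː].
/n/ meets the environment for rule 3 (before a labial or velar stop) → [ŋ].
/k/ stays [k].
/u/ (between /k/ and /k/) fails the environment for rule 2, so it stays [u].
/k/ stays [k].
/d/ (between /k/ and /o/) fails the environment for rule 4, so it stays [d].
/o/ (between /d/ and /p/) fails the environment for rule 2, so it stays [o].
/p/ (between /o/ and /e/) is unaffected → [p].
/e/ meets the environment for rule 2 (before a voiced consonant) → [eː].
/d/ (between /e/ and /a/): rule 4 targets it, but not word-finally → unchanged [d].
Rule 2 applies to /a/ (between /d/ and /z/: before a voiced consonant) → [aː].
/z/ (word-final) is unaffected → [z].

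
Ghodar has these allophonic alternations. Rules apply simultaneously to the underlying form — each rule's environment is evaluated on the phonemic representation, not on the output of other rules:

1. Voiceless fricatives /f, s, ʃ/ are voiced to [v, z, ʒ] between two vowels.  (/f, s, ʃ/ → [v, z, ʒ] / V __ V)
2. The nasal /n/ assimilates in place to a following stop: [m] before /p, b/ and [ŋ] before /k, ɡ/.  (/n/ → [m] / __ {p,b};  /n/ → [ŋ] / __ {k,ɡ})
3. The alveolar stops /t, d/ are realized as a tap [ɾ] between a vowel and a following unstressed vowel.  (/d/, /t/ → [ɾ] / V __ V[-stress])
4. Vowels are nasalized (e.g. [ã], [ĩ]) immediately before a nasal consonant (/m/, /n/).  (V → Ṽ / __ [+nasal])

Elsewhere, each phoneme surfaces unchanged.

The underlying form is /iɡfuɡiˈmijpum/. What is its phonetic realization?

/i/ — word-initial; rule 4 does not apply here → [i].
/f/ — between /ɡ/ and /u/; rule 1 does not apply here → [f].
/u/ (between /f/ and /ɡ/) is in the target of rule 4 but the environment (before a nasal consonant) is not met → [u].
/i/ (between /ɡ/ and /m/) occurs before a nasal consonant → [ĩ] by rule 4.
/i/ (between /m/ and /j/): rule 4 targets it, but not before a nasal consonant → unchanged [i].
/u/ — between /p/ and /m/, before a nasal consonant — surfaces as [ũ] (rule 4).

[iɡfuɡĩˈmijpũm]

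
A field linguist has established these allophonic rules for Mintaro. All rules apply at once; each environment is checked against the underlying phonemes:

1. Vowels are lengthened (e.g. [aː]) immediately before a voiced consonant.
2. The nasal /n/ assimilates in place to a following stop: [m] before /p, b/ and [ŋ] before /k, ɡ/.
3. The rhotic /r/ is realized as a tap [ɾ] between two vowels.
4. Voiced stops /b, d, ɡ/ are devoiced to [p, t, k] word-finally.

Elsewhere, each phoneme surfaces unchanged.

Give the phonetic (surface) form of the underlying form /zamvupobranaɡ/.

/z/ (word-initial): no rule targets it → [z].
/a/ (between /z/ and /m/) occurs before a voiced consonant → [aː] by rule 1.
/m/ (between /a/ and /v/) is unaffected → [m].
/v/ stays [v].
/u/ (between /v/ and /p/) fails the environment for rule 1, so it stays [u].
/p/ (between /u/ and /o/) is unaffected → [p].
/o/ (between /p/ and /b/) occurs before a voiced consonant → [oː] by rule 1.
/b/ — between /o/ and /r/; rule 4 does not apply here → [b].
/r/ (between /b/ and /a/) is in the target of rule 3 but the environment (between two vowels) is not met → [r].
/a/ (between /r/ and /n/) occurs before a voiced consonant → [aː] by rule 1.
/n/ (between /a/ and /a/) is in the target of rule 2 but the environment (before a labial or velar stop) is not met → [n].
/a/ meets the environment for rule 1 (before a voiced consonant) → [aː].
/ɡ/ (word-final) occurs word-finally → [k] by rule 4.

[zaːmvupoːbraːnaːk]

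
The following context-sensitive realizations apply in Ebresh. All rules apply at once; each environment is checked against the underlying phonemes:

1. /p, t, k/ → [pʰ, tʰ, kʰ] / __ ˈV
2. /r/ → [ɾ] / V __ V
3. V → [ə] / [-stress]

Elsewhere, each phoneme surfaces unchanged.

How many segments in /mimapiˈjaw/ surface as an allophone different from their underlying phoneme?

3

Segments that undergo a rule: /i/ → [ə] (rule 3); /a/ → [ə] (rule 3); /i/ → [ə] (rule 3).
All other segments surface unchanged.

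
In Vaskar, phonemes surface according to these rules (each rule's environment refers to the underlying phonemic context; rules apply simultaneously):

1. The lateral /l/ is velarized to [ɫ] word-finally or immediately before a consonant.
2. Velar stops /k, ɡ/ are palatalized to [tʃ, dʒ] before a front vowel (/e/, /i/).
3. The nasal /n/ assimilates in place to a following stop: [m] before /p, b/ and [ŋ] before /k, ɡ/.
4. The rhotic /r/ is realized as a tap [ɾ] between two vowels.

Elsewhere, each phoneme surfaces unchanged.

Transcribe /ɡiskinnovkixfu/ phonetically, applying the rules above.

Rule 2 applies to /ɡ/ (word-initial: before a front vowel) → [dʒ].
/i/ (between /ɡ/ and /s/) is unaffected → [i].
/s/ (between /i/ and /k/): no rule targets it → [s].
/k/ (between /s/ and /i/): before a front vowel, so rule 2 applies → [tʃ].
/i/ (between /k/ and /n/): no rule targets it → [i].
/n/ (between /i/ and /n/): rule 3 targets it, but not before a labial or velar stop → unchanged [n].
/n/ (between /n/ and /o/) is in the target of rule 3 but the environment (before a labial or velar stop) is not met → [n].
/o/ (between /n/ and /v/) is unaffected → [o].
/v/ (between /o/ and /k/): no rule targets it → [v].
/k/ (between /v/ and /i/): before a front vowel, so rule 2 applies → [tʃ].
/i/ (between /k/ and /x/) is unaffected → [i].
/x/ (between /i/ and /f/): no rule targets it → [x].
/f/ — not in any rule's target class → [f].
/u/ (word-final): no rule targets it → [u].

[dʒistʃinnovtʃixfu]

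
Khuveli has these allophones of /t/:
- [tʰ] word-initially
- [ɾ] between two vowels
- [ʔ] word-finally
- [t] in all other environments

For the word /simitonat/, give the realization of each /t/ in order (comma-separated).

[ɾ], [ʔ]

Occurrence 1 (position 5): between two vowels → [ɾ].
Occurrence 2 (position 9): word-finally → [ʔ].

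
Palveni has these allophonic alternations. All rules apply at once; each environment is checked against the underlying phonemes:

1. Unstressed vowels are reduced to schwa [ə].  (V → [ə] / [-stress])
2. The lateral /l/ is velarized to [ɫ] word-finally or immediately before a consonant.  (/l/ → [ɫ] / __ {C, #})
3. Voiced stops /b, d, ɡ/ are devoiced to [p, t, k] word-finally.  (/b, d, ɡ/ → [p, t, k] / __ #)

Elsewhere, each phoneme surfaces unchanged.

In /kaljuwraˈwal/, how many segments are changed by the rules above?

Segments that undergo a rule: /a/ → [ə] (rule 1); /l/ → [ɫ] (rule 2); /u/ → [ə] (rule 1); /a/ → [ə] (rule 1); /l/ → [ɫ] (rule 2).
All other segments surface unchanged.

5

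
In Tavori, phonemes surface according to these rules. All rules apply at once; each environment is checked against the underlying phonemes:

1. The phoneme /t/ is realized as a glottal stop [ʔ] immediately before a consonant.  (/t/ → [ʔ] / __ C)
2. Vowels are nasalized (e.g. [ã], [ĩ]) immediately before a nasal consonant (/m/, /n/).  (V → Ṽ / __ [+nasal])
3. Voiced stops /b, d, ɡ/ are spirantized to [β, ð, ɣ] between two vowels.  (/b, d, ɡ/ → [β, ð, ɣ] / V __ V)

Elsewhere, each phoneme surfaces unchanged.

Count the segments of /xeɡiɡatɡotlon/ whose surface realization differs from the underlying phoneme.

5

Segments that undergo a rule: /ɡ/ → [ɣ] (rule 3); /ɡ/ → [ɣ] (rule 3); /t/ → [ʔ] (rule 1); /t/ → [ʔ] (rule 1); /o/ → [õ] (rule 2).
All other segments surface unchanged.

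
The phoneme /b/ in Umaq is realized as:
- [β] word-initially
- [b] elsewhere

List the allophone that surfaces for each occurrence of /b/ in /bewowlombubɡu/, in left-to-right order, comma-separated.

Occurrence 1 (position 1): word-initially → [β].
Occurrence 2 (position 9): no conditioning environment matches → elsewhere allophone [b].
Occurrence 3 (position 11): no conditioning environment matches → elsewhere allophone [b].

[β], [b], [b]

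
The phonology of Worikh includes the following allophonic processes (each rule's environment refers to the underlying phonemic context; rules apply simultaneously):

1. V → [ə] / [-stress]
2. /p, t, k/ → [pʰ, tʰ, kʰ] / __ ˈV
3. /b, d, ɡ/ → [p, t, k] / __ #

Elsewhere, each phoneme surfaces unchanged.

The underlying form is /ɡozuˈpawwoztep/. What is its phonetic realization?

[ɡəzəˈpʰawwəztəp]

/ɡ/ (word-initial) fails the environment for rule 3, so it stays [ɡ].
/o/ (between /ɡ/ and /z/): in an unstressed syllable, so rule 1 applies → [ə].
/z/ (between /o/ and /u/): no rule targets it → [z].
/u/ (between /z/ and /p/) occurs in an unstressed syllable → [ə] by rule 1.
/p/ (between /u/ and /a/): immediately before a stressed vowel, so rule 2 applies → [pʰ].
/a/ (between /p/ and /w/) fails the environment for rule 1, so it stays [a].
/w/ (between /a/ and /w/) is unaffected → [w].
/w/ — not in any rule's target class → [w].
/o/ meets the environment for rule 1 (in an unstressed syllable) → [ə].
/z/ — not in any rule's target class → [z].
/t/ (between /z/ and /e/) fails the environment for rule 2, so it stays [t].
/e/ (between /t/ and /p/): in an unstressed syllable, so rule 1 applies → [ə].
/p/ (word-final) is in the target of rule 2 but the environment (immediately before a stressed vowel) is not met → [p].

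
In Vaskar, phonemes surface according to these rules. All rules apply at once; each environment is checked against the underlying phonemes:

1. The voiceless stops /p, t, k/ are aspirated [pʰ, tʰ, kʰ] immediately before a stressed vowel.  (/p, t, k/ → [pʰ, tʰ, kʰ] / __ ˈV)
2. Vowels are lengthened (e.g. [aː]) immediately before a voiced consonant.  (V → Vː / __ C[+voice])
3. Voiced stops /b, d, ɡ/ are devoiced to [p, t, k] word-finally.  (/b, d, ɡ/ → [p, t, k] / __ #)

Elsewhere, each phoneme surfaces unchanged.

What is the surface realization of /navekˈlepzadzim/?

[naːvekˈlepzaːdziːm]

/n/ (word-initial): no rule targets it → [n].
/a/ (between /n/ and /v/) occurs before a voiced consonant → [aː] by rule 2.
/v/ stays [v].
/e/ (between /v/ and /k/) is in the target of rule 2 but the environment (before a voiced consonant) is not met → [e].
/k/ (between /e/ and /l/) is in the target of rule 1 but the environment (immediately before a stressed vowel) is not met → [k].
/l/ — not in any rule's target class → [l].
/e/ (between /l/ and /p/) is in the target of rule 2 but the environment (before a voiced consonant) is not met → [e].
/p/ — between /e/ and /z/; rule 1 does not apply here → [p].
/z/ (between /p/ and /a/): no rule targets it → [z].
/a/ (between /z/ and /d/): before a voiced consonant, so rule 2 applies → [aː].
/d/ (between /a/ and /z/): rule 3 targets it, but not word-finally → unchanged [d].
/z/ stays [z].
/i/ — between /z/ and /m/, before a voiced consonant — surfaces as [iː] (rule 2).
/m/ — not in any rule's target class → [m].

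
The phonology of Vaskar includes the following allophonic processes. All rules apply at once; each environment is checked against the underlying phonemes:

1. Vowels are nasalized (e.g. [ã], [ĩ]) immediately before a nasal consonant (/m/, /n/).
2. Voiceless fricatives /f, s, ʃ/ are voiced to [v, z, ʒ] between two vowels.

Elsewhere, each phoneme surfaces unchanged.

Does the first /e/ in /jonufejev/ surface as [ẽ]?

No

/e/ (between /f/ and /j/) is in the target of rule 1 but the environment (before a nasal consonant) is not met → [e].
The actual realization is [e], not [ẽ].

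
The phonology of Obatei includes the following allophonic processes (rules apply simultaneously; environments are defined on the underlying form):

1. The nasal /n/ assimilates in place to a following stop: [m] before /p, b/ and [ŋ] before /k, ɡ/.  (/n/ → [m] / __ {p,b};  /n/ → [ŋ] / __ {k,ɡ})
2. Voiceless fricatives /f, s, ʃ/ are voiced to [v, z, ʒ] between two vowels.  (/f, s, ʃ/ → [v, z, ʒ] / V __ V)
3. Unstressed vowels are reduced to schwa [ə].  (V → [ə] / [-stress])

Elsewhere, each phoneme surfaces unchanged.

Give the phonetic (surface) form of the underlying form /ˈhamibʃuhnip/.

[ˈhaməbʃəhnəp]

/h/ (word-initial) is unaffected → [h].
/a/ — between /h/ and /m/; rule 3 does not apply here → [a].
/m/ — not in any rule's target class → [m].
/i/ meets the environment for rule 3 (in an unstressed syllable) → [ə].
/b/ (between /i/ and /ʃ/) is unaffected → [b].
/ʃ/ (between /b/ and /u/) is in the target of rule 2 but the environment (between two vowels) is not met → [ʃ].
/u/ — between /ʃ/ and /h/, in an unstressed syllable — surfaces as [ə] (rule 3).
/h/ stays [h].
/n/ — between /h/ and /i/; rule 1 does not apply here → [n].
/i/ — between /n/ and /p/, in an unstressed syllable — surfaces as [ə] (rule 3).
/p/ — not in any rule's target class → [p].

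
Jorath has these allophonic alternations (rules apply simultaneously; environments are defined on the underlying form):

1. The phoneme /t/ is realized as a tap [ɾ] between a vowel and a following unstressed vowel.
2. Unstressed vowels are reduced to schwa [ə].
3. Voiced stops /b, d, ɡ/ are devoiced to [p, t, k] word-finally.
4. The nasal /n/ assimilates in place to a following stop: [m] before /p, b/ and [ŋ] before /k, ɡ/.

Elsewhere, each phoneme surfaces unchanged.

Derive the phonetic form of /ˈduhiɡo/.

/d/ (word-initial) is in the target of rule 3 but the environment (word-finally) is not met → [d].
/u/ — between /d/ and /h/; rule 2 does not apply here → [u].
/h/ (between /u/ and /i/): no rule targets it → [h].
/i/ — between /h/ and /ɡ/, in an unstressed syllable — surfaces as [ə] (rule 2).
/ɡ/ (between /i/ and /o/) is in the target of rule 3 but the environment (word-finally) is not met → [ɡ].
/o/ (word-final): in an unstressed syllable, so rule 2 applies → [ə].

[ˈduhəɡə]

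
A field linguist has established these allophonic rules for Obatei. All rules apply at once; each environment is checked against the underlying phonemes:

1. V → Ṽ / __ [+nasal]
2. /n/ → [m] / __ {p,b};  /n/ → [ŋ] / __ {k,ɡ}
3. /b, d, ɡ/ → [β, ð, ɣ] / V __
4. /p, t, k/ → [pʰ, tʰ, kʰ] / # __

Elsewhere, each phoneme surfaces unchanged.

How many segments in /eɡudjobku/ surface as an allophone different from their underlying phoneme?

Segments that undergo a rule: /ɡ/ → [ɣ] (rule 3); /d/ → [ð] (rule 3); /b/ → [β] (rule 3).
All other segments surface unchanged.

3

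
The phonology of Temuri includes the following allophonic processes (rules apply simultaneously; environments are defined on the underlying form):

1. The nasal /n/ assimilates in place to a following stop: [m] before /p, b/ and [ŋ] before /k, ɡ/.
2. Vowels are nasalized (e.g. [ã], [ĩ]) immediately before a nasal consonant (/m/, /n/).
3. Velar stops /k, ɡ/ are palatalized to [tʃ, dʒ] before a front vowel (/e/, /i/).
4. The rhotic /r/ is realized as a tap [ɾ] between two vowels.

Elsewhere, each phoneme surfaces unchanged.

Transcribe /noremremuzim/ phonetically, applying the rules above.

[noɾẽmrẽmuzĩm]

/n/ — word-initial; rule 1 does not apply here → [n].
/o/ (between /n/ and /r/) fails the environment for rule 2, so it stays [o].
Rule 4 applies to /r/ (between /o/ and /e/: between two vowels) → [ɾ].
/e/ (between /r/ and /m/) occurs before a nasal consonant → [ẽ] by rule 2.
/m/ (between /e/ and /r/): no rule targets it → [m].
/r/ — between /m/ and /e/; rule 4 does not apply here → [r].
/e/ — between /r/ and /m/, before a nasal consonant — surfaces as [ẽ] (rule 2).
/m/ — not in any rule's target class → [m].
/u/ — between /m/ and /z/; rule 2 does not apply here → [u].
/z/ — not in any rule's target class → [z].
Rule 2 applies to /i/ (between /z/ and /m/: before a nasal consonant) → [ĩ].
/m/ stays [m].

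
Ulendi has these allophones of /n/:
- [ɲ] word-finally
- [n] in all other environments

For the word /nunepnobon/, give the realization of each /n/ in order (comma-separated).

Occurrence 1 (position 1): no conditioning environment matches → elsewhere allophone [n].
Occurrence 2 (position 3): no conditioning environment matches → elsewhere allophone [n].
Occurrence 3 (position 6): no conditioning environment matches → elsewhere allophone [n].
Occurrence 4 (position 10): word-finally → [ɲ].

[n], [n], [n], [ɲ]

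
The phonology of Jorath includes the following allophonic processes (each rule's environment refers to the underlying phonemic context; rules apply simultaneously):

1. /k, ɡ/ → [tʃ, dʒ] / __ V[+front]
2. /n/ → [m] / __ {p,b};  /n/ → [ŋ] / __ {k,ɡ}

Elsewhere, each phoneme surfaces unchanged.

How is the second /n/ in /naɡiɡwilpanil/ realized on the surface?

[n]

/n/ (between /a/ and /i/): rule 2 targets it, but not before a labial or velar stop → unchanged [n].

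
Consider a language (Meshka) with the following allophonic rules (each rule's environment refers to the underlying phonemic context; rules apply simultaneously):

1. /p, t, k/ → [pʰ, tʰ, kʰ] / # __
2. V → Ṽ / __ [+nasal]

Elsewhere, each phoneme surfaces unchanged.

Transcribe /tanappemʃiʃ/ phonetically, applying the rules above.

/t/ — word-initial, word-initially — surfaces as [tʰ] (rule 1).
Rule 2 applies to /a/ (between /t/ and /n/: before a nasal consonant) → [ã].
/a/ (between /n/ and /p/): rule 2 targets it, but not before a nasal consonant → unchanged [a].
/p/ (between /a/ and /p/): rule 1 targets it, but not word-initially → unchanged [p].
/p/ (between /p/ and /e/) is in the target of rule 1 but the environment (word-initially) is not met → [p].
/e/ — between /p/ and /m/, before a nasal consonant — surfaces as [ẽ] (rule 2).
/i/ (between /ʃ/ and /ʃ/) is in the target of rule 2 but the environment (before a nasal consonant) is not met → [i].

[tʰãnappẽmʃiʃ]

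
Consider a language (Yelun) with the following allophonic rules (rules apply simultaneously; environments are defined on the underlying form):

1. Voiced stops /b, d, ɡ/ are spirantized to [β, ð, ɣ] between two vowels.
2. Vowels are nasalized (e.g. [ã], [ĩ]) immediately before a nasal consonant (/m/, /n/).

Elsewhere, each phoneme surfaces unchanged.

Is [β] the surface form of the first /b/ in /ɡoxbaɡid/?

No

/b/ (between /x/ and /a/) is in the target of rule 1 but the environment (between two vowels) is not met → [b].
The actual realization is [b], not [β].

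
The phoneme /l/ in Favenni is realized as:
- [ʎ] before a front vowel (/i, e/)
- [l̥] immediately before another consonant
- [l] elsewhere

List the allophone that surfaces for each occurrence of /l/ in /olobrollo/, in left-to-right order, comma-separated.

Occurrence 1 (position 2): no conditioning environment matches → elsewhere allophone [l].
Occurrence 2 (position 7): immediately before another consonant → [l̥].
Occurrence 3 (position 8): no conditioning environment matches → elsewhere allophone [l].

[l], [l̥], [l]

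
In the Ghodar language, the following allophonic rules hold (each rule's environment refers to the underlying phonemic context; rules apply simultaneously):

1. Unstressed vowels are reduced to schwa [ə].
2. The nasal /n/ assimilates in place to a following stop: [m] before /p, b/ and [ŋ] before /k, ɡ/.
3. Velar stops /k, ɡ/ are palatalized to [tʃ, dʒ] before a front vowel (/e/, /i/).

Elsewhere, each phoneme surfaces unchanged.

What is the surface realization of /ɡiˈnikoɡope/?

[dʒəˈnikəɡəpə]

/ɡ/ (word-initial) occurs before a front vowel → [dʒ] by rule 3.
/i/ — between /ɡ/ and /n/, in an unstressed syllable — surfaces as [ə] (rule 1).
/n/ — between /i/ and /i/; rule 2 does not apply here → [n].
/i/ (between /n/ and /k/) is in the target of rule 1 but the environment (in an unstressed syllable) is not met → [i].
/k/ (between /i/ and /o/): rule 3 targets it, but not before a front vowel → unchanged [k].
/o/ (between /k/ and /ɡ/): in an unstressed syllable, so rule 1 applies → [ə].
/ɡ/ (between /o/ and /o/) fails the environment for rule 3, so it stays [ɡ].
/o/ (between /ɡ/ and /p/): in an unstressed syllable, so rule 1 applies → [ə].
/e/ — word-final, in an unstressed syllable — surfaces as [ə] (rule 1).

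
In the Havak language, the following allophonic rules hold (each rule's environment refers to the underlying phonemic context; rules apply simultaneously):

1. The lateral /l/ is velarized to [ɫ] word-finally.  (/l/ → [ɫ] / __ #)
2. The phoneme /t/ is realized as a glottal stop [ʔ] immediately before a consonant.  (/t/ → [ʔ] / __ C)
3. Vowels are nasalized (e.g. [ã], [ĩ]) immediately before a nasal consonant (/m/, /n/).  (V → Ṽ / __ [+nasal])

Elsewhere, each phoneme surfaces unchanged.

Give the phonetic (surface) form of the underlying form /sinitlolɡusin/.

[sĩniʔlolɡusĩn]

/s/ (word-initial) is unaffected → [s].
/i/ (between /s/ and /n/): before a nasal consonant, so rule 3 applies → [ĩ].
/n/ (between /i/ and /i/): no rule targets it → [n].
/i/ (between /n/ and /t/) is in the target of rule 3 but the environment (before a nasal consonant) is not met → [i].
/t/ meets the environment for rule 2 (immediately before a consonant) → [ʔ].
/l/ (between /t/ and /o/) is in the target of rule 1 but the environment (word-finally) is not met → [l].
/o/ (between /l/ and /l/): rule 3 targets it, but not before a nasal consonant → unchanged [o].
/l/ (between /o/ and /ɡ/) fails the environment for rule 1, so it stays [l].
/ɡ/ — not in any rule's target class → [ɡ].
/u/ (between /ɡ/ and /s/) fails the environment for rule 3, so it stays [u].
/s/ (between /u/ and /i/) is unaffected → [s].
/i/ (between /s/ and /n/) occurs before a nasal consonant → [ĩ] by rule 3.
/n/ (word-final): no rule targets it → [n].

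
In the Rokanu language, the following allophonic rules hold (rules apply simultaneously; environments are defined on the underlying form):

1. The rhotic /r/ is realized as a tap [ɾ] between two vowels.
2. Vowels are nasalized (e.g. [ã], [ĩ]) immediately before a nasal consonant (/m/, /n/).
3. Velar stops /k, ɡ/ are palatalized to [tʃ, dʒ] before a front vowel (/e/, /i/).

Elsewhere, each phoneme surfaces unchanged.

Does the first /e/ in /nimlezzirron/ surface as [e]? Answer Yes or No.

/e/ (between /l/ and /z/) is in the target of rule 2 but the environment (before a nasal consonant) is not met → [e].
The actual realization is [e], which matches [e].

Yes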